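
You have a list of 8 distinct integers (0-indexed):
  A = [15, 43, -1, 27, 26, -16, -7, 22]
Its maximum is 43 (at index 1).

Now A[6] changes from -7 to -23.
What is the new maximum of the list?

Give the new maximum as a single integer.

Old max = 43 (at index 1)
Change: A[6] -7 -> -23
Changed element was NOT the old max.
  New max = max(old_max, new_val) = max(43, -23) = 43

Answer: 43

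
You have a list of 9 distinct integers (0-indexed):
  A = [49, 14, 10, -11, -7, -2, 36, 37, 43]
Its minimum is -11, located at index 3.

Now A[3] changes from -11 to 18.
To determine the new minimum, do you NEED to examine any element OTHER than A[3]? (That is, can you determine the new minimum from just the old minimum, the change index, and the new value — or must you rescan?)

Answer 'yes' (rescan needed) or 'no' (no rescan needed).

Old min = -11 at index 3
Change at index 3: -11 -> 18
Index 3 WAS the min and new value 18 > old min -11. Must rescan other elements to find the new min.
Needs rescan: yes

Answer: yes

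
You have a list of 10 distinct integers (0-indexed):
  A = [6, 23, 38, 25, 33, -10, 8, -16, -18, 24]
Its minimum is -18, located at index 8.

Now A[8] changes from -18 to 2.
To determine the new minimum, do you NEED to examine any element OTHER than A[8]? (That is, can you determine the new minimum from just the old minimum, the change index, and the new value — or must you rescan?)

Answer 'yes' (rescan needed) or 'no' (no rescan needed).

Old min = -18 at index 8
Change at index 8: -18 -> 2
Index 8 WAS the min and new value 2 > old min -18. Must rescan other elements to find the new min.
Needs rescan: yes

Answer: yes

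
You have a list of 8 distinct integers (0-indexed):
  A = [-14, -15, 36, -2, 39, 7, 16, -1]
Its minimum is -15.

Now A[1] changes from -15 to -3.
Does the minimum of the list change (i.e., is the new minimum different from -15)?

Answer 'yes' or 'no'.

Old min = -15
Change: A[1] -15 -> -3
Changed element was the min; new min must be rechecked.
New min = -14; changed? yes

Answer: yes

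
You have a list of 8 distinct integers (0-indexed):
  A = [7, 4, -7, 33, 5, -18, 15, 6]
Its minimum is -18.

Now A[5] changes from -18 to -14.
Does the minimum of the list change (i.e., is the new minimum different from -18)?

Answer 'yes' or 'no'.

Answer: yes

Derivation:
Old min = -18
Change: A[5] -18 -> -14
Changed element was the min; new min must be rechecked.
New min = -14; changed? yes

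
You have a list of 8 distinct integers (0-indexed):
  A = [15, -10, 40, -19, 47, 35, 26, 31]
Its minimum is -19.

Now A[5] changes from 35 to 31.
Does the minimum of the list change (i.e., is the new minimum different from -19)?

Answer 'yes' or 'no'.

Answer: no

Derivation:
Old min = -19
Change: A[5] 35 -> 31
Changed element was NOT the min; min changes only if 31 < -19.
New min = -19; changed? no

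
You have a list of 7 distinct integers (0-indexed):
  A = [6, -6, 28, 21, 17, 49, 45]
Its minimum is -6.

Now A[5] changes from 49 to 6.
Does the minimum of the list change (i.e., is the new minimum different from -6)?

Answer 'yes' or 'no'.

Answer: no

Derivation:
Old min = -6
Change: A[5] 49 -> 6
Changed element was NOT the min; min changes only if 6 < -6.
New min = -6; changed? no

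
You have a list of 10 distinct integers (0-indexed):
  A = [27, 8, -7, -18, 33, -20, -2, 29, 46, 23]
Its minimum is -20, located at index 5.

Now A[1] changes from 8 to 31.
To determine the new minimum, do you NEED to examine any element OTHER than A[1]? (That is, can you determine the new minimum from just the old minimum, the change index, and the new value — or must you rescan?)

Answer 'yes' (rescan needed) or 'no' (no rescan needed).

Answer: no

Derivation:
Old min = -20 at index 5
Change at index 1: 8 -> 31
Index 1 was NOT the min. New min = min(-20, 31). No rescan of other elements needed.
Needs rescan: no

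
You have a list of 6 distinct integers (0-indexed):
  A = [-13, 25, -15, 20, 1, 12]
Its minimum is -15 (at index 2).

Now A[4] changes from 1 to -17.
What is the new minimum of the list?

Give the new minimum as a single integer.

Answer: -17

Derivation:
Old min = -15 (at index 2)
Change: A[4] 1 -> -17
Changed element was NOT the old min.
  New min = min(old_min, new_val) = min(-15, -17) = -17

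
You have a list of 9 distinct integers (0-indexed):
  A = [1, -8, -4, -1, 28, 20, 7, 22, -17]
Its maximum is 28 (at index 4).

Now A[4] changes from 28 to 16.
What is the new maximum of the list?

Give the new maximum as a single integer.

Old max = 28 (at index 4)
Change: A[4] 28 -> 16
Changed element WAS the max -> may need rescan.
  Max of remaining elements: 22
  New max = max(16, 22) = 22

Answer: 22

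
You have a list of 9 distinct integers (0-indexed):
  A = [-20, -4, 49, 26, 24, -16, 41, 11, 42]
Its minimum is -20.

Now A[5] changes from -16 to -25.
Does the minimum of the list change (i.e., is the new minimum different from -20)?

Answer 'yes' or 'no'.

Old min = -20
Change: A[5] -16 -> -25
Changed element was NOT the min; min changes only if -25 < -20.
New min = -25; changed? yes

Answer: yes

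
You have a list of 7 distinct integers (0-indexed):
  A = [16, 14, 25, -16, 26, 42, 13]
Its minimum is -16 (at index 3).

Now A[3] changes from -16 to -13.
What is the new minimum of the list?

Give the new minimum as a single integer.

Answer: -13

Derivation:
Old min = -16 (at index 3)
Change: A[3] -16 -> -13
Changed element WAS the min. Need to check: is -13 still <= all others?
  Min of remaining elements: 13
  New min = min(-13, 13) = -13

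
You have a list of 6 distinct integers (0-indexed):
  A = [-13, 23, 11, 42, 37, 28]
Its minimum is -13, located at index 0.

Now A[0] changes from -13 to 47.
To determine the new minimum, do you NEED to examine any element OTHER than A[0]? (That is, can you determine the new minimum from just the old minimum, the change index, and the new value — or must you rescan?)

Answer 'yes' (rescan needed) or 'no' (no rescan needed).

Old min = -13 at index 0
Change at index 0: -13 -> 47
Index 0 WAS the min and new value 47 > old min -13. Must rescan other elements to find the new min.
Needs rescan: yes

Answer: yes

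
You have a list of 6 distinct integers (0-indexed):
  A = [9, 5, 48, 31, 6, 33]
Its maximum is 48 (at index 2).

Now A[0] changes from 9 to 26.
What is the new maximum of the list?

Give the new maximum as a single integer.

Answer: 48

Derivation:
Old max = 48 (at index 2)
Change: A[0] 9 -> 26
Changed element was NOT the old max.
  New max = max(old_max, new_val) = max(48, 26) = 48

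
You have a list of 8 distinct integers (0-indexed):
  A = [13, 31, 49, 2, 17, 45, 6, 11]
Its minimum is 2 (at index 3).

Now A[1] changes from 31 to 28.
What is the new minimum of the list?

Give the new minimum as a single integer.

Answer: 2

Derivation:
Old min = 2 (at index 3)
Change: A[1] 31 -> 28
Changed element was NOT the old min.
  New min = min(old_min, new_val) = min(2, 28) = 2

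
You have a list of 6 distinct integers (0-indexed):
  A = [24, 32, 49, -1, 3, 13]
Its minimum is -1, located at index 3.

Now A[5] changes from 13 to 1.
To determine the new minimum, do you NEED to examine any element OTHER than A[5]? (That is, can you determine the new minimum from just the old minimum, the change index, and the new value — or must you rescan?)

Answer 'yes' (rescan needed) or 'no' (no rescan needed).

Answer: no

Derivation:
Old min = -1 at index 3
Change at index 5: 13 -> 1
Index 5 was NOT the min. New min = min(-1, 1). No rescan of other elements needed.
Needs rescan: no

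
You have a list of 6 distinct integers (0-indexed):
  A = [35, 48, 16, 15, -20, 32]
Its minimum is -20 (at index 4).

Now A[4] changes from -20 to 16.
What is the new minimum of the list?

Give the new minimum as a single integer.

Answer: 15

Derivation:
Old min = -20 (at index 4)
Change: A[4] -20 -> 16
Changed element WAS the min. Need to check: is 16 still <= all others?
  Min of remaining elements: 15
  New min = min(16, 15) = 15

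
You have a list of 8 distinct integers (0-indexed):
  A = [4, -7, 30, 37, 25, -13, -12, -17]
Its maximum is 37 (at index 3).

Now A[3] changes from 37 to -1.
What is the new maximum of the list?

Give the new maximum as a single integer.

Answer: 30

Derivation:
Old max = 37 (at index 3)
Change: A[3] 37 -> -1
Changed element WAS the max -> may need rescan.
  Max of remaining elements: 30
  New max = max(-1, 30) = 30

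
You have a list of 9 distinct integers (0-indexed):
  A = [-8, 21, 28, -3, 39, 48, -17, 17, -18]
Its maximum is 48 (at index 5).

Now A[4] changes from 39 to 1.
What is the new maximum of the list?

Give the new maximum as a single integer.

Old max = 48 (at index 5)
Change: A[4] 39 -> 1
Changed element was NOT the old max.
  New max = max(old_max, new_val) = max(48, 1) = 48

Answer: 48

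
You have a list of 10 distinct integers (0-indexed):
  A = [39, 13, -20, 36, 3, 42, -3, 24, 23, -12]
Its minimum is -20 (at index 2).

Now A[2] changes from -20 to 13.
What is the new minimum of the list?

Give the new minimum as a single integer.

Answer: -12

Derivation:
Old min = -20 (at index 2)
Change: A[2] -20 -> 13
Changed element WAS the min. Need to check: is 13 still <= all others?
  Min of remaining elements: -12
  New min = min(13, -12) = -12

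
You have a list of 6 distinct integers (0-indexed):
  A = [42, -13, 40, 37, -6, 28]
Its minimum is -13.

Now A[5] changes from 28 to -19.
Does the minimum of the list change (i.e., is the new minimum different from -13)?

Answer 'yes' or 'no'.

Old min = -13
Change: A[5] 28 -> -19
Changed element was NOT the min; min changes only if -19 < -13.
New min = -19; changed? yes

Answer: yes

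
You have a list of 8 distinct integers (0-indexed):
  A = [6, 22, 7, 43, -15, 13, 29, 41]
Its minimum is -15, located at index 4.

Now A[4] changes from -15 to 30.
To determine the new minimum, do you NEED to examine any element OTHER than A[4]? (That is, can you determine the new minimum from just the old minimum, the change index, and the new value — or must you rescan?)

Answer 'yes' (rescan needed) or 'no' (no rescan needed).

Answer: yes

Derivation:
Old min = -15 at index 4
Change at index 4: -15 -> 30
Index 4 WAS the min and new value 30 > old min -15. Must rescan other elements to find the new min.
Needs rescan: yes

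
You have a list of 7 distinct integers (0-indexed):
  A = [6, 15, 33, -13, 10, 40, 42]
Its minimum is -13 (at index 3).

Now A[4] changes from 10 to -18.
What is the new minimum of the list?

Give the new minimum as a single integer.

Old min = -13 (at index 3)
Change: A[4] 10 -> -18
Changed element was NOT the old min.
  New min = min(old_min, new_val) = min(-13, -18) = -18

Answer: -18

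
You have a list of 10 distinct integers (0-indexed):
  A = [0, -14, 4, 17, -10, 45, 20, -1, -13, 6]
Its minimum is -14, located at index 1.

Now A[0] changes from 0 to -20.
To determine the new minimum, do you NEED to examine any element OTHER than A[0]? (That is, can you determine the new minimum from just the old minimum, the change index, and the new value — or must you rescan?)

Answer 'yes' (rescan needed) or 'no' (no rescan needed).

Old min = -14 at index 1
Change at index 0: 0 -> -20
Index 0 was NOT the min. New min = min(-14, -20). No rescan of other elements needed.
Needs rescan: no

Answer: no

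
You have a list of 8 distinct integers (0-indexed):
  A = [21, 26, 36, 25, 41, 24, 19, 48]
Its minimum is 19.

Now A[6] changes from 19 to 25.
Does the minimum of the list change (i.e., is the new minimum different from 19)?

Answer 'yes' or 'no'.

Old min = 19
Change: A[6] 19 -> 25
Changed element was the min; new min must be rechecked.
New min = 21; changed? yes

Answer: yes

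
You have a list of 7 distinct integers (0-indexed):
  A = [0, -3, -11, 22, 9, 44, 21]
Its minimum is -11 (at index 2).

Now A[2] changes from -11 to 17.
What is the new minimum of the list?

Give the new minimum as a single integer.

Old min = -11 (at index 2)
Change: A[2] -11 -> 17
Changed element WAS the min. Need to check: is 17 still <= all others?
  Min of remaining elements: -3
  New min = min(17, -3) = -3

Answer: -3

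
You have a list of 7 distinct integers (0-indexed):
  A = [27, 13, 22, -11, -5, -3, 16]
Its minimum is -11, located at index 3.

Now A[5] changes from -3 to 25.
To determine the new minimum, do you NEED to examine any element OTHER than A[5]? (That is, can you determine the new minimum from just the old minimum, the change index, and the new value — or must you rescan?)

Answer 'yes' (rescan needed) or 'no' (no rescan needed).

Old min = -11 at index 3
Change at index 5: -3 -> 25
Index 5 was NOT the min. New min = min(-11, 25). No rescan of other elements needed.
Needs rescan: no

Answer: no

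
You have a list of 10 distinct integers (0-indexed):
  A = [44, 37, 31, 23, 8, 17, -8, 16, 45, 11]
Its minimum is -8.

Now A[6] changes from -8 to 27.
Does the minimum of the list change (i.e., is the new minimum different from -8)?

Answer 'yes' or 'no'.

Old min = -8
Change: A[6] -8 -> 27
Changed element was the min; new min must be rechecked.
New min = 8; changed? yes

Answer: yes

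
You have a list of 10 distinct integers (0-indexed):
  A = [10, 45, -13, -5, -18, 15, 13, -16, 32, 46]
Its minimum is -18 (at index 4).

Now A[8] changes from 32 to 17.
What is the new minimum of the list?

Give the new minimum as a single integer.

Answer: -18

Derivation:
Old min = -18 (at index 4)
Change: A[8] 32 -> 17
Changed element was NOT the old min.
  New min = min(old_min, new_val) = min(-18, 17) = -18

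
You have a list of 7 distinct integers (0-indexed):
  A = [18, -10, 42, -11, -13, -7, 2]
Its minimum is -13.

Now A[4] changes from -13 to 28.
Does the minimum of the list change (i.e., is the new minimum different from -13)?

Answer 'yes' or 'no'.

Answer: yes

Derivation:
Old min = -13
Change: A[4] -13 -> 28
Changed element was the min; new min must be rechecked.
New min = -11; changed? yes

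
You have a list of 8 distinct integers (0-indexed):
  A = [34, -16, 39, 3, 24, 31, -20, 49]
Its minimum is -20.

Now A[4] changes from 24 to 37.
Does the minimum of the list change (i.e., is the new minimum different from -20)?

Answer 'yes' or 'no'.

Old min = -20
Change: A[4] 24 -> 37
Changed element was NOT the min; min changes only if 37 < -20.
New min = -20; changed? no

Answer: no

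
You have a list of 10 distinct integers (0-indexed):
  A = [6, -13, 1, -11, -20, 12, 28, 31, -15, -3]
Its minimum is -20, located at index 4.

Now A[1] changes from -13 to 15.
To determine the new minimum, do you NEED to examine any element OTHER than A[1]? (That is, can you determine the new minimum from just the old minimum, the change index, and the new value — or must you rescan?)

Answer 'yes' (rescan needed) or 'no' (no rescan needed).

Answer: no

Derivation:
Old min = -20 at index 4
Change at index 1: -13 -> 15
Index 1 was NOT the min. New min = min(-20, 15). No rescan of other elements needed.
Needs rescan: no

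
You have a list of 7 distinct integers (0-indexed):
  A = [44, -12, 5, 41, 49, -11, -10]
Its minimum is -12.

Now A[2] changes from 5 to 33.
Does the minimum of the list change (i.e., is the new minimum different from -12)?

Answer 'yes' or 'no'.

Old min = -12
Change: A[2] 5 -> 33
Changed element was NOT the min; min changes only if 33 < -12.
New min = -12; changed? no

Answer: no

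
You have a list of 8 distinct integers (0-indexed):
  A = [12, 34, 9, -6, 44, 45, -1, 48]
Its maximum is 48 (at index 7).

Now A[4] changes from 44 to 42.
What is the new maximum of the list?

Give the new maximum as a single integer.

Answer: 48

Derivation:
Old max = 48 (at index 7)
Change: A[4] 44 -> 42
Changed element was NOT the old max.
  New max = max(old_max, new_val) = max(48, 42) = 48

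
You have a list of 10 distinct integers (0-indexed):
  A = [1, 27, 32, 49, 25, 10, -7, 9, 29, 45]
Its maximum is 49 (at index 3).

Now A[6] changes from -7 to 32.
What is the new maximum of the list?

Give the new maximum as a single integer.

Answer: 49

Derivation:
Old max = 49 (at index 3)
Change: A[6] -7 -> 32
Changed element was NOT the old max.
  New max = max(old_max, new_val) = max(49, 32) = 49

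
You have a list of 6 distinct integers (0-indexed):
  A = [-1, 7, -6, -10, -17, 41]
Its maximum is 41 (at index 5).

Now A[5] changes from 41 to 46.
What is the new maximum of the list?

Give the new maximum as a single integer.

Answer: 46

Derivation:
Old max = 41 (at index 5)
Change: A[5] 41 -> 46
Changed element WAS the max -> may need rescan.
  Max of remaining elements: 7
  New max = max(46, 7) = 46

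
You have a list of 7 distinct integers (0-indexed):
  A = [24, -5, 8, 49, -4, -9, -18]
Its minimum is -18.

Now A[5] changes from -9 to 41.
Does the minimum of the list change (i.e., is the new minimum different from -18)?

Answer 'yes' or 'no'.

Answer: no

Derivation:
Old min = -18
Change: A[5] -9 -> 41
Changed element was NOT the min; min changes only if 41 < -18.
New min = -18; changed? no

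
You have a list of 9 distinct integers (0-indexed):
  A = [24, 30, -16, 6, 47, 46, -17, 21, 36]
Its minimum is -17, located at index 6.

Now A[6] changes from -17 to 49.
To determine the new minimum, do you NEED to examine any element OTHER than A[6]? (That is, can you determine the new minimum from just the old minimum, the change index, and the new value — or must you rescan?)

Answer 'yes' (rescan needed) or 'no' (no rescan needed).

Answer: yes

Derivation:
Old min = -17 at index 6
Change at index 6: -17 -> 49
Index 6 WAS the min and new value 49 > old min -17. Must rescan other elements to find the new min.
Needs rescan: yes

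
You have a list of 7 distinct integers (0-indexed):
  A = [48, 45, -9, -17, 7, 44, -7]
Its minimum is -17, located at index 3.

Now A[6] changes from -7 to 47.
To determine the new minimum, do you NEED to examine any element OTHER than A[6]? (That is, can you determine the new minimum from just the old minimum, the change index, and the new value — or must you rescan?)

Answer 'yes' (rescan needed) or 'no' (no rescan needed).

Answer: no

Derivation:
Old min = -17 at index 3
Change at index 6: -7 -> 47
Index 6 was NOT the min. New min = min(-17, 47). No rescan of other elements needed.
Needs rescan: no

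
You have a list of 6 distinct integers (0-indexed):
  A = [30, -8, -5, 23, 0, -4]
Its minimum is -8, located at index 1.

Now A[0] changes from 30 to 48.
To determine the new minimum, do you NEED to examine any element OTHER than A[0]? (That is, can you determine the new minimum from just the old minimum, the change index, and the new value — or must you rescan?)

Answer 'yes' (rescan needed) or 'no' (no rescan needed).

Answer: no

Derivation:
Old min = -8 at index 1
Change at index 0: 30 -> 48
Index 0 was NOT the min. New min = min(-8, 48). No rescan of other elements needed.
Needs rescan: no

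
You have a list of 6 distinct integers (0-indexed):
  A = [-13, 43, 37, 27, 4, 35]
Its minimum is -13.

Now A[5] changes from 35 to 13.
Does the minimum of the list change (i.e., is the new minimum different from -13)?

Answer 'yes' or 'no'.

Old min = -13
Change: A[5] 35 -> 13
Changed element was NOT the min; min changes only if 13 < -13.
New min = -13; changed? no

Answer: no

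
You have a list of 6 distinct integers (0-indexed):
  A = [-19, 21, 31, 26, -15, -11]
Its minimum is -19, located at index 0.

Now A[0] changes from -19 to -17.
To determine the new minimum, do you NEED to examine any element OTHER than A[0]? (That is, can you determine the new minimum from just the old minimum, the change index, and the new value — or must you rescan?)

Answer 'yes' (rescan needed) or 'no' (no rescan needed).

Old min = -19 at index 0
Change at index 0: -19 -> -17
Index 0 WAS the min and new value -17 > old min -19. Must rescan other elements to find the new min.
Needs rescan: yes

Answer: yes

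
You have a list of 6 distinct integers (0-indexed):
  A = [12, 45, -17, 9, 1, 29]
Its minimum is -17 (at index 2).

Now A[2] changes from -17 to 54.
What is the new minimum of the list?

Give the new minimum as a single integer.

Answer: 1

Derivation:
Old min = -17 (at index 2)
Change: A[2] -17 -> 54
Changed element WAS the min. Need to check: is 54 still <= all others?
  Min of remaining elements: 1
  New min = min(54, 1) = 1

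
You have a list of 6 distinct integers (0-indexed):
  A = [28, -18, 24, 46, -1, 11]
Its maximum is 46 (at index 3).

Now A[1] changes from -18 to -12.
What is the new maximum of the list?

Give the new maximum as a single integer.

Answer: 46

Derivation:
Old max = 46 (at index 3)
Change: A[1] -18 -> -12
Changed element was NOT the old max.
  New max = max(old_max, new_val) = max(46, -12) = 46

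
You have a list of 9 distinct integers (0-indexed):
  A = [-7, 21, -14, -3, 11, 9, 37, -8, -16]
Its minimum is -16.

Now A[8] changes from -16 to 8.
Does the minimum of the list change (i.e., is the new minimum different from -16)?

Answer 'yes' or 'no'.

Old min = -16
Change: A[8] -16 -> 8
Changed element was the min; new min must be rechecked.
New min = -14; changed? yes

Answer: yes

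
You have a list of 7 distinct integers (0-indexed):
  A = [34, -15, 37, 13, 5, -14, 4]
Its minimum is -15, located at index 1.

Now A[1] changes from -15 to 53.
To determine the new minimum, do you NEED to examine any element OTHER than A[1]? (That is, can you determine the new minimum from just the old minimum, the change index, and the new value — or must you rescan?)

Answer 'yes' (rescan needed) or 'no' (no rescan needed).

Old min = -15 at index 1
Change at index 1: -15 -> 53
Index 1 WAS the min and new value 53 > old min -15. Must rescan other elements to find the new min.
Needs rescan: yes

Answer: yes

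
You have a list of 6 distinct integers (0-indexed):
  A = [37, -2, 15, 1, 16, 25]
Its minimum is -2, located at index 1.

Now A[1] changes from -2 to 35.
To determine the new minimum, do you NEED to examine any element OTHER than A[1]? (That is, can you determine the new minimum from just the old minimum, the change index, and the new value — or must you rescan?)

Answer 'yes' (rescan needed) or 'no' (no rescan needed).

Old min = -2 at index 1
Change at index 1: -2 -> 35
Index 1 WAS the min and new value 35 > old min -2. Must rescan other elements to find the new min.
Needs rescan: yes

Answer: yes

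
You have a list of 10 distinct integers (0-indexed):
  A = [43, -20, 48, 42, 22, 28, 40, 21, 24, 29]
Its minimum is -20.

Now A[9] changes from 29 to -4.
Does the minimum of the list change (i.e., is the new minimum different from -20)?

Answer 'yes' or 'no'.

Answer: no

Derivation:
Old min = -20
Change: A[9] 29 -> -4
Changed element was NOT the min; min changes only if -4 < -20.
New min = -20; changed? no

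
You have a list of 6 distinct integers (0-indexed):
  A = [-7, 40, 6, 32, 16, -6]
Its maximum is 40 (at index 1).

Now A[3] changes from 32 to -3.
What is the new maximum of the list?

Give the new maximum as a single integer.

Answer: 40

Derivation:
Old max = 40 (at index 1)
Change: A[3] 32 -> -3
Changed element was NOT the old max.
  New max = max(old_max, new_val) = max(40, -3) = 40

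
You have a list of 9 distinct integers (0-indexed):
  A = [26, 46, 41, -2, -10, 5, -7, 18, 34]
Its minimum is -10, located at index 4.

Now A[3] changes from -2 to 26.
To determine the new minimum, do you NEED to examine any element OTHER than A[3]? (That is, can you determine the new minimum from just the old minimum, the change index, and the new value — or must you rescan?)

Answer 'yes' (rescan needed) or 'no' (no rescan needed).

Answer: no

Derivation:
Old min = -10 at index 4
Change at index 3: -2 -> 26
Index 3 was NOT the min. New min = min(-10, 26). No rescan of other elements needed.
Needs rescan: no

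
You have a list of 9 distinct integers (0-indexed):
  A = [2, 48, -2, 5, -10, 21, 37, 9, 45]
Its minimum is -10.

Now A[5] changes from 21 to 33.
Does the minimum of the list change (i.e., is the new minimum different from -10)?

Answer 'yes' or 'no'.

Old min = -10
Change: A[5] 21 -> 33
Changed element was NOT the min; min changes only if 33 < -10.
New min = -10; changed? no

Answer: no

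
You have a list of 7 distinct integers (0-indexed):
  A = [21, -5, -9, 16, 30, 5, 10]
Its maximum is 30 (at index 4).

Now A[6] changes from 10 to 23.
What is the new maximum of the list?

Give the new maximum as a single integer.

Old max = 30 (at index 4)
Change: A[6] 10 -> 23
Changed element was NOT the old max.
  New max = max(old_max, new_val) = max(30, 23) = 30

Answer: 30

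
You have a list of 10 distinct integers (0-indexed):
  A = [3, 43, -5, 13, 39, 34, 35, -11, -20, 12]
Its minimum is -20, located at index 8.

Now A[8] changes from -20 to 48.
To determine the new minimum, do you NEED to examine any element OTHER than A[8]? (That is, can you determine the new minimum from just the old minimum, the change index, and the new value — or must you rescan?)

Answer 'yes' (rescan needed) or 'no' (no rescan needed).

Old min = -20 at index 8
Change at index 8: -20 -> 48
Index 8 WAS the min and new value 48 > old min -20. Must rescan other elements to find the new min.
Needs rescan: yes

Answer: yes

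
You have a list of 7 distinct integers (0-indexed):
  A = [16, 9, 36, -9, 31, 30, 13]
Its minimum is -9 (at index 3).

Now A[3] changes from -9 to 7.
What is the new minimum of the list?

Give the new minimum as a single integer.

Old min = -9 (at index 3)
Change: A[3] -9 -> 7
Changed element WAS the min. Need to check: is 7 still <= all others?
  Min of remaining elements: 9
  New min = min(7, 9) = 7

Answer: 7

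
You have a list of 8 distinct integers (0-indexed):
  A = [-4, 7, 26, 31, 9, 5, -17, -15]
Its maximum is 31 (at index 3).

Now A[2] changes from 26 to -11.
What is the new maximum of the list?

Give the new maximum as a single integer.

Answer: 31

Derivation:
Old max = 31 (at index 3)
Change: A[2] 26 -> -11
Changed element was NOT the old max.
  New max = max(old_max, new_val) = max(31, -11) = 31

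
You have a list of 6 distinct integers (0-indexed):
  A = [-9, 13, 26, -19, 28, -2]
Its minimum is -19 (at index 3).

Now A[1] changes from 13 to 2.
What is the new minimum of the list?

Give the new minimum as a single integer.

Old min = -19 (at index 3)
Change: A[1] 13 -> 2
Changed element was NOT the old min.
  New min = min(old_min, new_val) = min(-19, 2) = -19

Answer: -19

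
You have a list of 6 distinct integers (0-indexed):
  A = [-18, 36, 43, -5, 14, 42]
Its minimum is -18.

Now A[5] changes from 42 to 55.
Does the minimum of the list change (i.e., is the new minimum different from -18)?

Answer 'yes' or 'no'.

Answer: no

Derivation:
Old min = -18
Change: A[5] 42 -> 55
Changed element was NOT the min; min changes only if 55 < -18.
New min = -18; changed? no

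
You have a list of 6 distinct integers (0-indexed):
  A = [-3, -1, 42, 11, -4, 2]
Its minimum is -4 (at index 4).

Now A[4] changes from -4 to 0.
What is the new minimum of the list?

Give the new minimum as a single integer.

Old min = -4 (at index 4)
Change: A[4] -4 -> 0
Changed element WAS the min. Need to check: is 0 still <= all others?
  Min of remaining elements: -3
  New min = min(0, -3) = -3

Answer: -3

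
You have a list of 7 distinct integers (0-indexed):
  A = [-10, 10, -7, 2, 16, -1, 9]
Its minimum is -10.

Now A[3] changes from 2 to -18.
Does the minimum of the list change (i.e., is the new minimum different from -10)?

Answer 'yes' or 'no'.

Old min = -10
Change: A[3] 2 -> -18
Changed element was NOT the min; min changes only if -18 < -10.
New min = -18; changed? yes

Answer: yes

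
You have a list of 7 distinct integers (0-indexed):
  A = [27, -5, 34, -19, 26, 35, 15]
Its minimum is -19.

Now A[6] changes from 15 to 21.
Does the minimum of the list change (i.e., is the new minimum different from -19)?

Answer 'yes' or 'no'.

Old min = -19
Change: A[6] 15 -> 21
Changed element was NOT the min; min changes only if 21 < -19.
New min = -19; changed? no

Answer: no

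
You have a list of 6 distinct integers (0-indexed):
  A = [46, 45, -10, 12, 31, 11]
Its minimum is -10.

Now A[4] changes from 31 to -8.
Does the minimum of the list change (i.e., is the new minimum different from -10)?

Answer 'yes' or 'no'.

Old min = -10
Change: A[4] 31 -> -8
Changed element was NOT the min; min changes only if -8 < -10.
New min = -10; changed? no

Answer: no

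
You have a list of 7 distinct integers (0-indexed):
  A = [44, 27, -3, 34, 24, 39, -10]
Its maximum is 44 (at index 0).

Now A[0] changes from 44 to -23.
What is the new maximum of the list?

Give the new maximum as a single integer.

Answer: 39

Derivation:
Old max = 44 (at index 0)
Change: A[0] 44 -> -23
Changed element WAS the max -> may need rescan.
  Max of remaining elements: 39
  New max = max(-23, 39) = 39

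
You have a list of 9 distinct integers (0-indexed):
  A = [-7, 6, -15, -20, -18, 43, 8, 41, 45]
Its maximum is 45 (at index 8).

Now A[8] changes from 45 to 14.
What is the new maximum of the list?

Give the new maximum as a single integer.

Old max = 45 (at index 8)
Change: A[8] 45 -> 14
Changed element WAS the max -> may need rescan.
  Max of remaining elements: 43
  New max = max(14, 43) = 43

Answer: 43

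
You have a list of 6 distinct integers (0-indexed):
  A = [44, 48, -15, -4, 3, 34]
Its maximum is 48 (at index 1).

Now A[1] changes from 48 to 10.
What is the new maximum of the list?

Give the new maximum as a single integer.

Answer: 44

Derivation:
Old max = 48 (at index 1)
Change: A[1] 48 -> 10
Changed element WAS the max -> may need rescan.
  Max of remaining elements: 44
  New max = max(10, 44) = 44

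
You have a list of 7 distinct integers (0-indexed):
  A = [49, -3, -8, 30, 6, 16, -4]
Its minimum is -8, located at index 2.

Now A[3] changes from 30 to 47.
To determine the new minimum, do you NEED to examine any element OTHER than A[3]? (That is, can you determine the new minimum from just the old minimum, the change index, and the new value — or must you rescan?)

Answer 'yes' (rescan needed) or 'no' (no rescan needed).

Old min = -8 at index 2
Change at index 3: 30 -> 47
Index 3 was NOT the min. New min = min(-8, 47). No rescan of other elements needed.
Needs rescan: no

Answer: no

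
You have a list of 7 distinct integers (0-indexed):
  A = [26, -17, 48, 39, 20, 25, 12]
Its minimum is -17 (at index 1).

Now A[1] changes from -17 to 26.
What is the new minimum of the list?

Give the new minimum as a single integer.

Old min = -17 (at index 1)
Change: A[1] -17 -> 26
Changed element WAS the min. Need to check: is 26 still <= all others?
  Min of remaining elements: 12
  New min = min(26, 12) = 12

Answer: 12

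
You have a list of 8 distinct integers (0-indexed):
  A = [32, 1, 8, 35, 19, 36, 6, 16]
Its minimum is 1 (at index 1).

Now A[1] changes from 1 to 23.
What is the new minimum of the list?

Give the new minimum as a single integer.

Answer: 6

Derivation:
Old min = 1 (at index 1)
Change: A[1] 1 -> 23
Changed element WAS the min. Need to check: is 23 still <= all others?
  Min of remaining elements: 6
  New min = min(23, 6) = 6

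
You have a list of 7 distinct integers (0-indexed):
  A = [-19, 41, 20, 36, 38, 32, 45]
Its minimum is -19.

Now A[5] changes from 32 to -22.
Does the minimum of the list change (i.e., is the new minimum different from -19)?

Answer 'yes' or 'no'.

Answer: yes

Derivation:
Old min = -19
Change: A[5] 32 -> -22
Changed element was NOT the min; min changes only if -22 < -19.
New min = -22; changed? yes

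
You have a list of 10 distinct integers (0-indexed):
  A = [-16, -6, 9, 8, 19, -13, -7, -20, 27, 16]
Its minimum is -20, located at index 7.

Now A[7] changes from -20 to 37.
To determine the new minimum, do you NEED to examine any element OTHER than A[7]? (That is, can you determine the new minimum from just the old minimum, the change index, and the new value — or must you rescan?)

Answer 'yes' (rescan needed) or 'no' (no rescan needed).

Answer: yes

Derivation:
Old min = -20 at index 7
Change at index 7: -20 -> 37
Index 7 WAS the min and new value 37 > old min -20. Must rescan other elements to find the new min.
Needs rescan: yes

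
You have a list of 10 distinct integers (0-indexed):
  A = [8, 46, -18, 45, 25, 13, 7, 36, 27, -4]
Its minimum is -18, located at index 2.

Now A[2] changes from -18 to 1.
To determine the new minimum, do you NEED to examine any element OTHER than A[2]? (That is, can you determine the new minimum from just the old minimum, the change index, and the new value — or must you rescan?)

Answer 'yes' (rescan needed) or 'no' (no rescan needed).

Old min = -18 at index 2
Change at index 2: -18 -> 1
Index 2 WAS the min and new value 1 > old min -18. Must rescan other elements to find the new min.
Needs rescan: yes

Answer: yes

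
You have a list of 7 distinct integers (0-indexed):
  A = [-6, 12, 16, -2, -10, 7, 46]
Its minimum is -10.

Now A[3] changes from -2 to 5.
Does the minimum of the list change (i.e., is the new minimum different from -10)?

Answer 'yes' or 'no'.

Answer: no

Derivation:
Old min = -10
Change: A[3] -2 -> 5
Changed element was NOT the min; min changes only if 5 < -10.
New min = -10; changed? no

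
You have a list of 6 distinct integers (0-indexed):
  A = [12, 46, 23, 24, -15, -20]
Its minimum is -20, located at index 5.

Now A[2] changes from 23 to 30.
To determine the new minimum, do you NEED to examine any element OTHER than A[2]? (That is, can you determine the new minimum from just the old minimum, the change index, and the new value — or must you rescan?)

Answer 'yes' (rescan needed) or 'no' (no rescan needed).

Answer: no

Derivation:
Old min = -20 at index 5
Change at index 2: 23 -> 30
Index 2 was NOT the min. New min = min(-20, 30). No rescan of other elements needed.
Needs rescan: no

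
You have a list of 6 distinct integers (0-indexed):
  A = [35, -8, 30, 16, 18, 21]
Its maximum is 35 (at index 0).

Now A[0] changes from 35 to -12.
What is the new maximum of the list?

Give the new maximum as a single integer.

Old max = 35 (at index 0)
Change: A[0] 35 -> -12
Changed element WAS the max -> may need rescan.
  Max of remaining elements: 30
  New max = max(-12, 30) = 30

Answer: 30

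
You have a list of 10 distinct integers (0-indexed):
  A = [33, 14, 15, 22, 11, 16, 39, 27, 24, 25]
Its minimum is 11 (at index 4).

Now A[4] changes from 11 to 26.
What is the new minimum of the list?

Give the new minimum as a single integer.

Answer: 14

Derivation:
Old min = 11 (at index 4)
Change: A[4] 11 -> 26
Changed element WAS the min. Need to check: is 26 still <= all others?
  Min of remaining elements: 14
  New min = min(26, 14) = 14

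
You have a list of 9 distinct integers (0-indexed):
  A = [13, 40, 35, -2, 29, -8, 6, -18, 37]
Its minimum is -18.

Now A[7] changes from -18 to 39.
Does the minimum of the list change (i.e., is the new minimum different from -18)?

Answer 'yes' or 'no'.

Old min = -18
Change: A[7] -18 -> 39
Changed element was the min; new min must be rechecked.
New min = -8; changed? yes

Answer: yes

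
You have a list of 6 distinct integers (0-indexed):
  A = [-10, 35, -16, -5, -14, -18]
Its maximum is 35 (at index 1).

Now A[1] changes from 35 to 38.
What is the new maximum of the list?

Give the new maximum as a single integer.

Answer: 38

Derivation:
Old max = 35 (at index 1)
Change: A[1] 35 -> 38
Changed element WAS the max -> may need rescan.
  Max of remaining elements: -5
  New max = max(38, -5) = 38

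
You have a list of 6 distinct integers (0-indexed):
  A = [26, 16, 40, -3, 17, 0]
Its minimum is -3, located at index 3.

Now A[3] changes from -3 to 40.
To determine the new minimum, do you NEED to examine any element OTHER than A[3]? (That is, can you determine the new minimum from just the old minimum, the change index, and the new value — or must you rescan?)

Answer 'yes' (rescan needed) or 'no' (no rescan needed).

Old min = -3 at index 3
Change at index 3: -3 -> 40
Index 3 WAS the min and new value 40 > old min -3. Must rescan other elements to find the new min.
Needs rescan: yes

Answer: yes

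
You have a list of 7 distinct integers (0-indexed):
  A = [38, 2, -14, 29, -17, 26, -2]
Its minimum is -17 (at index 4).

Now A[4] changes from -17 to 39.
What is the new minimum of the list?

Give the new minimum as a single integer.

Old min = -17 (at index 4)
Change: A[4] -17 -> 39
Changed element WAS the min. Need to check: is 39 still <= all others?
  Min of remaining elements: -14
  New min = min(39, -14) = -14

Answer: -14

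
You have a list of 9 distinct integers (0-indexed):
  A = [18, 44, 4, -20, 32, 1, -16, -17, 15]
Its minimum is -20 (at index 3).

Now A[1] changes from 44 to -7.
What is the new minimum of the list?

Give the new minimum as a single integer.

Answer: -20

Derivation:
Old min = -20 (at index 3)
Change: A[1] 44 -> -7
Changed element was NOT the old min.
  New min = min(old_min, new_val) = min(-20, -7) = -20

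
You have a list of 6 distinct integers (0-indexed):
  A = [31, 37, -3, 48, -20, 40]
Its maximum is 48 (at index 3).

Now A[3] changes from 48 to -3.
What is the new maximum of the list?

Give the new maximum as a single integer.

Old max = 48 (at index 3)
Change: A[3] 48 -> -3
Changed element WAS the max -> may need rescan.
  Max of remaining elements: 40
  New max = max(-3, 40) = 40

Answer: 40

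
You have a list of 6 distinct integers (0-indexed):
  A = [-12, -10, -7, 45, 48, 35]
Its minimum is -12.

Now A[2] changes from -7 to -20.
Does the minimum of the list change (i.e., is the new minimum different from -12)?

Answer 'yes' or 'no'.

Answer: yes

Derivation:
Old min = -12
Change: A[2] -7 -> -20
Changed element was NOT the min; min changes only if -20 < -12.
New min = -20; changed? yes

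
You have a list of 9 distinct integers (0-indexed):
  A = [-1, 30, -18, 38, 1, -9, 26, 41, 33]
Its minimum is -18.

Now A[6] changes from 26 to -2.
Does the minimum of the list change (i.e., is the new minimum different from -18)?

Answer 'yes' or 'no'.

Answer: no

Derivation:
Old min = -18
Change: A[6] 26 -> -2
Changed element was NOT the min; min changes only if -2 < -18.
New min = -18; changed? no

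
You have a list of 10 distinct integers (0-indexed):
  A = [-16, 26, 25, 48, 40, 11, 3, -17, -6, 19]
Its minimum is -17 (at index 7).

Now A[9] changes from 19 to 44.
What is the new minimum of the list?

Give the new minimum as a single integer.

Answer: -17

Derivation:
Old min = -17 (at index 7)
Change: A[9] 19 -> 44
Changed element was NOT the old min.
  New min = min(old_min, new_val) = min(-17, 44) = -17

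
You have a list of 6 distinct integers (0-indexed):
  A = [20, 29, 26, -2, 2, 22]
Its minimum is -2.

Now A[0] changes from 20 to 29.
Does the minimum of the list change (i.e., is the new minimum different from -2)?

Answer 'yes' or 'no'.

Answer: no

Derivation:
Old min = -2
Change: A[0] 20 -> 29
Changed element was NOT the min; min changes only if 29 < -2.
New min = -2; changed? no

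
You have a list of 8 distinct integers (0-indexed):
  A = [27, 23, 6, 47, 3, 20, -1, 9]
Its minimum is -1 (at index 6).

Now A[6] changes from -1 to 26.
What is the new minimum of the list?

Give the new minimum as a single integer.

Old min = -1 (at index 6)
Change: A[6] -1 -> 26
Changed element WAS the min. Need to check: is 26 still <= all others?
  Min of remaining elements: 3
  New min = min(26, 3) = 3

Answer: 3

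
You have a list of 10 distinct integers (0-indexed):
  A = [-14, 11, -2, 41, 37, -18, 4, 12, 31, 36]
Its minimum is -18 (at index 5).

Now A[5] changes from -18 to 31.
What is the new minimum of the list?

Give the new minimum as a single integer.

Old min = -18 (at index 5)
Change: A[5] -18 -> 31
Changed element WAS the min. Need to check: is 31 still <= all others?
  Min of remaining elements: -14
  New min = min(31, -14) = -14

Answer: -14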